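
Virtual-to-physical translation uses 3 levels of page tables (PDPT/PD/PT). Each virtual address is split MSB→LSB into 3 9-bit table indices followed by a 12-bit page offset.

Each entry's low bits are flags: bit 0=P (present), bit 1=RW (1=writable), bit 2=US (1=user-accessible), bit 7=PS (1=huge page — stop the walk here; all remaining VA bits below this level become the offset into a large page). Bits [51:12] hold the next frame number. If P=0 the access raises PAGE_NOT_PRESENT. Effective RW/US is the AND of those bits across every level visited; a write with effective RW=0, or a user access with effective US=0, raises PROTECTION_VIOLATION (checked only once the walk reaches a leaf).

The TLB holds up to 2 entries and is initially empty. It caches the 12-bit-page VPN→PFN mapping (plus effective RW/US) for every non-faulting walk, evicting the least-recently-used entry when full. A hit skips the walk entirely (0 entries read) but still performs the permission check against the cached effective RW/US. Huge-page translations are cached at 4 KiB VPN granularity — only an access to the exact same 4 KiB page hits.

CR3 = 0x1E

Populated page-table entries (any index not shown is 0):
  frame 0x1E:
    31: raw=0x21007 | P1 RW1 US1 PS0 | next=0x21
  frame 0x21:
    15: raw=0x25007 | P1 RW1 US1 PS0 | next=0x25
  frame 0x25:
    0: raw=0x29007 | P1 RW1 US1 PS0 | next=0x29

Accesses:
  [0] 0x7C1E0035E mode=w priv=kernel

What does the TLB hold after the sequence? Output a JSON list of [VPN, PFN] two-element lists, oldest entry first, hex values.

Walk each access:
#0 VA=0x7C1E0035E (w,kernel):
  lvl0: tbl 0x1E, slot 31 ⇒ 0x21007 (P1/RW1/US1/PS0)
  lvl1: tbl 0x21, slot 15 ⇒ 0x25007 (P1/RW1/US1/PS0)
  lvl2: tbl 0x25, slot 0 ⇒ 0x29007 (P1/RW1/US1/PS0)
  ⇒ phys 0x2935E  [3 reads]

TLB: [["0x7C1E00", "0x29"]]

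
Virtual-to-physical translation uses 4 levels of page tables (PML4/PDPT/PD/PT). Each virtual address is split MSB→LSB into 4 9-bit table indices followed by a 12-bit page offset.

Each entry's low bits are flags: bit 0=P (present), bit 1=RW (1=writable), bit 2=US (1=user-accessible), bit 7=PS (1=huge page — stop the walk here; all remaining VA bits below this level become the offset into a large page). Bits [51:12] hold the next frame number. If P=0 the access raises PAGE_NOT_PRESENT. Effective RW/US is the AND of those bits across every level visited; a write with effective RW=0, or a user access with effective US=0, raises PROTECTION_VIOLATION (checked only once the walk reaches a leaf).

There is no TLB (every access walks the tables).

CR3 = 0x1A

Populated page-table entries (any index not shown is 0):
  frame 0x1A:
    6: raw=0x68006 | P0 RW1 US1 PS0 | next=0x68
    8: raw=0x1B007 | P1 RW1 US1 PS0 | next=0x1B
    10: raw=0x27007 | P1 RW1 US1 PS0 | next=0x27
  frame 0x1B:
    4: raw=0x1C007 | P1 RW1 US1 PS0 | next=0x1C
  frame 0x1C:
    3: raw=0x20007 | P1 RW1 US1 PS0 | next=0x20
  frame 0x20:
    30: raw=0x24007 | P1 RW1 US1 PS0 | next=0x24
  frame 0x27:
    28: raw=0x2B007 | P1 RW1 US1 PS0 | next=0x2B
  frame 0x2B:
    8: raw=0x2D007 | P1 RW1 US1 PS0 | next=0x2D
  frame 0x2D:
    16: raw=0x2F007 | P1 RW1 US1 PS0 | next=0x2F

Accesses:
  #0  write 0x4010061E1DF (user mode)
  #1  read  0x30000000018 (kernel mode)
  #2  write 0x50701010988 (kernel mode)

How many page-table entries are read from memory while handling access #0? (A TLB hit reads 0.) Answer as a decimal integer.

Trace:
#0 VA=0x4010061E1DF (w,user):
  [0] read 0x1A idx=8: raw=0x1B007 flags P=1 W=1 U=1 S=0
  [1] read 0x1B idx=4: raw=0x1C007 flags P=1 W=1 U=1 S=0
  [2] read 0x1C idx=3: raw=0x20007 flags P=1 W=1 U=1 S=0
  [3] read 0x20 idx=30: raw=0x24007 flags P=1 W=1 U=1 S=0
  → PA=0x241DF  (4 entries read)
#1 VA=0x30000000018 (r,kernel):
  [0] read 0x1A idx=6: raw=0x68006 flags P=0 W=1 U=1 S=0
  ✗ PAGE_NOT_PRESENT  [1 reads]
#2 VA=0x50701010988 (w,kernel):
  [0] read 0x1A idx=10: raw=0x27007 flags P=1 W=1 U=1 S=0
  [1] read 0x27 idx=28: raw=0x2B007 flags P=1 W=1 U=1 S=0
  [2] read 0x2B idx=8: raw=0x2D007 flags P=1 W=1 U=1 S=0
  [3] read 0x2D idx=16: raw=0x2F007 flags P=1 W=1 U=1 S=0
  → PA=0x2F988  (4 entries read)

Entries read for #0: 4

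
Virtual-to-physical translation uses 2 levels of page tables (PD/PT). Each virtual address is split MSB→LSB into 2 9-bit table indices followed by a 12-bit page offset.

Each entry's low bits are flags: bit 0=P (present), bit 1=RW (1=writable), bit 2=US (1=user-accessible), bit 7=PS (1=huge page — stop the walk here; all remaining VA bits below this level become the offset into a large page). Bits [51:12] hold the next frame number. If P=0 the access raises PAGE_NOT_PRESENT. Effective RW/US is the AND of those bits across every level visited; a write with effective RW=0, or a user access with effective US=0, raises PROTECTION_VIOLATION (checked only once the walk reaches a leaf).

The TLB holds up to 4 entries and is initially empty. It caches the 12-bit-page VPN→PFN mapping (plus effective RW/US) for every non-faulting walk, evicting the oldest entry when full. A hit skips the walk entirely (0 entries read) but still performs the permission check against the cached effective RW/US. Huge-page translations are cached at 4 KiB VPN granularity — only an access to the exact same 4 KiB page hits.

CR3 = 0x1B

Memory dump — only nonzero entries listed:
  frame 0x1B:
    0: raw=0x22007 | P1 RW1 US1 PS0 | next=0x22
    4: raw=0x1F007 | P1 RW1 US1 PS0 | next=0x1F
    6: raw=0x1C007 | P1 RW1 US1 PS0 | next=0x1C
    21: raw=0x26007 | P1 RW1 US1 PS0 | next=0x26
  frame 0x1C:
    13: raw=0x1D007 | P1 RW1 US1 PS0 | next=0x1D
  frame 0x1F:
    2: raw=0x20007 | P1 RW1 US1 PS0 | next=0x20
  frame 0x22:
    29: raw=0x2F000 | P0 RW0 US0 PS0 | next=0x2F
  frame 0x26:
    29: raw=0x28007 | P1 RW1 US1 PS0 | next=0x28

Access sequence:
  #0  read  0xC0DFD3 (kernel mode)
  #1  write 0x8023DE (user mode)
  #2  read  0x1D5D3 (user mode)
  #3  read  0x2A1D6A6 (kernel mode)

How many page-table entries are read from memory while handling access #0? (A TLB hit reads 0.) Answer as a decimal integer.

Per-access translation:
#0 VA=0xC0DFD3 (r,kernel):
  [0] read 0x1B idx=6: raw=0x1C007 flags P=1 W=1 U=1 S=0
  [1] read 0x1C idx=13: raw=0x1D007 flags P=1 W=1 U=1 S=0
  → PA=0x1DFD3  (2 entries read)
#1 VA=0x8023DE (w,user):
  [0] read 0x1B idx=4: raw=0x1F007 flags P=1 W=1 U=1 S=0
  [1] read 0x1F idx=2: raw=0x20007 flags P=1 W=1 U=1 S=0
  → PA=0x203DE  (2 entries read)
#2 VA=0x1D5D3 (r,user):
  [0] read 0x1B idx=0: raw=0x22007 flags P=1 W=1 U=1 S=0
  [1] read 0x22 idx=29: raw=0x2F000 flags P=0 W=0 U=0 S=0
  → PAGE_NOT_PRESENT  (2 entries read)
#3 VA=0x2A1D6A6 (r,kernel):
  [0] read 0x1B idx=21: raw=0x26007 flags P=1 W=1 U=1 S=0
  [1] read 0x26 idx=29: raw=0x28007 flags P=1 W=1 U=1 S=0
  → PA=0x286A6  (2 entries read)

Entries read for #0: 2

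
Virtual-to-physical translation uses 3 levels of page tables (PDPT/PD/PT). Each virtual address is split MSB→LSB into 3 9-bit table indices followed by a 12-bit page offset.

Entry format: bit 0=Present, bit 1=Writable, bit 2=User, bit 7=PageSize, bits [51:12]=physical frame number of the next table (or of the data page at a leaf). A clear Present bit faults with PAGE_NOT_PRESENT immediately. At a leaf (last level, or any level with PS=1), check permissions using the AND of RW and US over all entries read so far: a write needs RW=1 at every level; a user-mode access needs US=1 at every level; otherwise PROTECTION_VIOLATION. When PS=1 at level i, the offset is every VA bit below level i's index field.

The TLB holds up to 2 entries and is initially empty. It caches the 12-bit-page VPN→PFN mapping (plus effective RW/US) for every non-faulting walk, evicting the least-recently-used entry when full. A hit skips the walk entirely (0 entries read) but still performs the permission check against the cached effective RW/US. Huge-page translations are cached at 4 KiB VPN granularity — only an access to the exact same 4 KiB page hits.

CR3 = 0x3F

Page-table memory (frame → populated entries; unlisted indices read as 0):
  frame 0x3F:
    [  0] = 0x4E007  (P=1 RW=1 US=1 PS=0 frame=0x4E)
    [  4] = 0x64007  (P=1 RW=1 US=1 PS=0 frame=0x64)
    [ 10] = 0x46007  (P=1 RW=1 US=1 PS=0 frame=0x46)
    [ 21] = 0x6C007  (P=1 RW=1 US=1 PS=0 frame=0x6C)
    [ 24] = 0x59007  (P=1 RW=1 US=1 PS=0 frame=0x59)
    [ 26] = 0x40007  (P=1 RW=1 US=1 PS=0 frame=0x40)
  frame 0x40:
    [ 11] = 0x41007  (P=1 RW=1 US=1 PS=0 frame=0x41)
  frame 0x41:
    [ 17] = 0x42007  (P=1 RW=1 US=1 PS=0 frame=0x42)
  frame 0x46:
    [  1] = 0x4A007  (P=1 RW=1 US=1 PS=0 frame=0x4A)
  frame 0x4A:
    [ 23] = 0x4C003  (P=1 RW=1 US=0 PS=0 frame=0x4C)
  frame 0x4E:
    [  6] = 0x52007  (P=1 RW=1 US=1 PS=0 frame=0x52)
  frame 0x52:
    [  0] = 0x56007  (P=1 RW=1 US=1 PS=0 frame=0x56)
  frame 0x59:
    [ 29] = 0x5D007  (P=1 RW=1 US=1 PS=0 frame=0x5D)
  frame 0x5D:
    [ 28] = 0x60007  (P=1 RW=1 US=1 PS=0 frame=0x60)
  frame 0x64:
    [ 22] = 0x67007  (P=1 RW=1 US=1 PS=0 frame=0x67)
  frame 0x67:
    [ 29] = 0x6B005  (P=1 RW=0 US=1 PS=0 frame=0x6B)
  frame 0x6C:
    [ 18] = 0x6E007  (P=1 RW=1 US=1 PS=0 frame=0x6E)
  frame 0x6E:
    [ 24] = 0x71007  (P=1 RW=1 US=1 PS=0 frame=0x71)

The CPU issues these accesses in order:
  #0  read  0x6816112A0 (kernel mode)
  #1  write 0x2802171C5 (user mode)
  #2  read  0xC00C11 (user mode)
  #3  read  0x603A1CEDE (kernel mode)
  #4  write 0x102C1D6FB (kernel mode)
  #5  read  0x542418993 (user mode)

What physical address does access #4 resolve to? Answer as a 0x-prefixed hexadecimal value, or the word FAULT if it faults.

Trace:
#0 VA=0x6816112A0 (r,kernel):
  [0] read 0x3F idx=26: raw=0x40007 flags P=1 W=1 U=1 S=0
  [1] read 0x40 idx=11: raw=0x41007 flags P=1 W=1 U=1 S=0
  [2] read 0x41 idx=17: raw=0x42007 flags P=1 W=1 U=1 S=0
  → PA=0x422A0  (3 entries read)
#1 VA=0x2802171C5 (w,user):
  [0] read 0x3F idx=10: raw=0x46007 flags P=1 W=1 U=1 S=0
  [1] read 0x46 idx=1: raw=0x4A007 flags P=1 W=1 U=1 S=0
  [2] read 0x4A idx=23: raw=0x4C003 flags P=1 W=1 U=0 S=0
  ⇒ fault: PROTECTION_VIOLATION  — 3 lookups
#2 VA=0xC00C11 (r,user):
  [0] read 0x3F idx=0: raw=0x4E007 flags P=1 W=1 U=1 S=0
  [1] read 0x4E idx=6: raw=0x52007 flags P=1 W=1 U=1 S=0
  [2] read 0x52 idx=0: raw=0x56007 flags P=1 W=1 U=1 S=0
  → PA=0x56C11  (3 entries read)
#3 VA=0x603A1CEDE (r,kernel):
  [0] read 0x3F idx=24: raw=0x59007 flags P=1 W=1 U=1 S=0
  [1] read 0x59 idx=29: raw=0x5D007 flags P=1 W=1 U=1 S=0
  [2] read 0x5D idx=28: raw=0x60007 flags P=1 W=1 U=1 S=0
  → PA=0x60EDE  (3 entries read)
#4 VA=0x102C1D6FB (w,kernel):
  [0] read 0x3F idx=4: raw=0x64007 flags P=1 W=1 U=1 S=0
  [1] read 0x64 idx=22: raw=0x67007 flags P=1 W=1 U=1 S=0
  [2] read 0x67 idx=29: raw=0x6B005 flags P=1 W=0 U=1 S=0
  ⇒ fault: PROTECTION_VIOLATION  — 3 lookups
#5 VA=0x542418993 (r,user):
  [0] read 0x3F idx=21: raw=0x6C007 flags P=1 W=1 U=1 S=0
  [1] read 0x6C idx=18: raw=0x6E007 flags P=1 W=1 U=1 S=0
  [2] read 0x6E idx=24: raw=0x71007 flags P=1 W=1 U=1 S=0
  → PA=0x71993  (3 entries read)

Access #4 PA: FAULT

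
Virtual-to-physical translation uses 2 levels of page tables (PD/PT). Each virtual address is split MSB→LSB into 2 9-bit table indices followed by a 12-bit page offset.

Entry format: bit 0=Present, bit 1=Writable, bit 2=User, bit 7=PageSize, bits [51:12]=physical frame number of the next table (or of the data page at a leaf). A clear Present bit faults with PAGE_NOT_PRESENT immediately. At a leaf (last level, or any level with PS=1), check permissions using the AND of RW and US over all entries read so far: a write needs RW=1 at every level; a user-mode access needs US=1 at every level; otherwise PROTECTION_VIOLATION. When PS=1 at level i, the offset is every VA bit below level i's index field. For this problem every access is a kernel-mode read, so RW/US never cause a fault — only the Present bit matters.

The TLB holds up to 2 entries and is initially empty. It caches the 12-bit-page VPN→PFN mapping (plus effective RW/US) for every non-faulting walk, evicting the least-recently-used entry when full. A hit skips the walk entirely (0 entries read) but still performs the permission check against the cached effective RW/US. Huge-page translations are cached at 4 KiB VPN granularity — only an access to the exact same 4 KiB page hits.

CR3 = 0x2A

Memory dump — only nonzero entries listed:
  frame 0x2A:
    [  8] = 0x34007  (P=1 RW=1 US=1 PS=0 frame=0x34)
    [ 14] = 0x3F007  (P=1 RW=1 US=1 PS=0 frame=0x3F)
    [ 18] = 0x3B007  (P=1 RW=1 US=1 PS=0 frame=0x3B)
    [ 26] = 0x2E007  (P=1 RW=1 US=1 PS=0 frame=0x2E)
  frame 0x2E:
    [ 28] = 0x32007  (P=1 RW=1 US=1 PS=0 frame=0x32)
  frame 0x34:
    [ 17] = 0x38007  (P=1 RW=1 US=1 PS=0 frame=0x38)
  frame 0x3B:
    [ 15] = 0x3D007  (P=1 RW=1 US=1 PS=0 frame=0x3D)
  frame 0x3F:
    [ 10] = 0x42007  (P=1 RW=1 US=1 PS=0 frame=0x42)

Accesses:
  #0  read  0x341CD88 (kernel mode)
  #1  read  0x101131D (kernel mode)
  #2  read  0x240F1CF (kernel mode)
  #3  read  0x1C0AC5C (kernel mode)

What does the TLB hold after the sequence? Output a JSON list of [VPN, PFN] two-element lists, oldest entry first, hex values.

Walk each access:
#0 VA=0x341CD88 (r,kernel):
  L0 @0x2A[26] → 0x2E007  P=1,RW=1,US=1,PS=0
  L1 @0x2E[28] → 0x32007  P=1,RW=1,US=1,PS=0
  → PA=0x32D88  (2 entries read)
#1 VA=0x101131D (r,kernel):
  L0 @0x2A[8] → 0x34007  P=1,RW=1,US=1,PS=0
  L1 @0x34[17] → 0x38007  P=1,RW=1,US=1,PS=0
  → PA=0x3831D  (2 entries read)
#2 VA=0x240F1CF (r,kernel):
  L0 @0x2A[18] → 0x3B007  P=1,RW=1,US=1,PS=0
  L1 @0x3B[15] → 0x3D007  P=1,RW=1,US=1,PS=0
  → PA=0x3D1CF  (2 entries read)
#3 VA=0x1C0AC5C (r,kernel):
  L0 @0x2A[14] → 0x3F007  P=1,RW=1,US=1,PS=0
  L1 @0x3F[10] → 0x42007  P=1,RW=1,US=1,PS=0
  → PA=0x42C5C  (2 entries read)

TLB: [["0x240F", "0x3D"], ["0x1C0A", "0x42"]]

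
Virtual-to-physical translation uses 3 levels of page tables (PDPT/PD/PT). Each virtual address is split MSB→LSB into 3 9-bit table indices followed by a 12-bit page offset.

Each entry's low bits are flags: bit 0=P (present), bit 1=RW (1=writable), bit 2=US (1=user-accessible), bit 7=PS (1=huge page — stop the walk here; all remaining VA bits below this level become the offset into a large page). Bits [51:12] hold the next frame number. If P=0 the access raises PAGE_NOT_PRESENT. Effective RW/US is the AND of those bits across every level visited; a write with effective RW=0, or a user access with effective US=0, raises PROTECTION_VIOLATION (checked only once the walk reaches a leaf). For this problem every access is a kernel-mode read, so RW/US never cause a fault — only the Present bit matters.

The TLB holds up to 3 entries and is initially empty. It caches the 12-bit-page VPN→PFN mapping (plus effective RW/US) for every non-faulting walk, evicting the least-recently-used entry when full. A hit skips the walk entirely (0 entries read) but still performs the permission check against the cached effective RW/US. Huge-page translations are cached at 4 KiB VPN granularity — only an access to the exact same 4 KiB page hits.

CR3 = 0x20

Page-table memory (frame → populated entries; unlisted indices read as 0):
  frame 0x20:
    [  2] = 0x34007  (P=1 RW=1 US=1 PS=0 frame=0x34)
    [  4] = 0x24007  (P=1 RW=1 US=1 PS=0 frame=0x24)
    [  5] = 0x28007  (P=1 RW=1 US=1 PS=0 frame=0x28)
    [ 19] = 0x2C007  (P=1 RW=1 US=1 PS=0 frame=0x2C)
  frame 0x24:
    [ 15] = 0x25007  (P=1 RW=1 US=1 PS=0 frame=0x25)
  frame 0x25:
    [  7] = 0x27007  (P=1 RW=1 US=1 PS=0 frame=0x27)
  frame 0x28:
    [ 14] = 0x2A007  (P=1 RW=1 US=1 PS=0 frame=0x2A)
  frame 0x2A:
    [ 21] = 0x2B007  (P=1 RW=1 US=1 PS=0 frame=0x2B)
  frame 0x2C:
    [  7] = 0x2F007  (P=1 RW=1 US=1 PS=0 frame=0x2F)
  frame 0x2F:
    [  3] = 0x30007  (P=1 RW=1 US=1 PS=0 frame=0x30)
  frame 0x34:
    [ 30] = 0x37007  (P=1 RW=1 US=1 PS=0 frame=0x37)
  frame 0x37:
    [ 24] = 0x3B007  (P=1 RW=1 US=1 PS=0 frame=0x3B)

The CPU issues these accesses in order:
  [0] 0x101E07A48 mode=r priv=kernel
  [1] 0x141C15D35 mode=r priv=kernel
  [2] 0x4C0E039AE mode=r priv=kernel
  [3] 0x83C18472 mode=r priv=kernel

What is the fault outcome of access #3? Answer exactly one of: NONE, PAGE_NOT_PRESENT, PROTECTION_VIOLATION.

Per-access translation:
#0 VA=0x101E07A48 (r,kernel):
  [0] read 0x20 idx=4: raw=0x24007 flags P=1 W=1 U=1 S=0
  [1] read 0x24 idx=15: raw=0x25007 flags P=1 W=1 U=1 S=0
  [2] read 0x25 idx=7: raw=0x27007 flags P=1 W=1 U=1 S=0
  ✓ 0x27A48  — 3 lookups
#1 VA=0x141C15D35 (r,kernel):
  [0] read 0x20 idx=5: raw=0x28007 flags P=1 W=1 U=1 S=0
  [1] read 0x28 idx=14: raw=0x2A007 flags P=1 W=1 U=1 S=0
  [2] read 0x2A idx=21: raw=0x2B007 flags P=1 W=1 U=1 S=0
  ✓ 0x2BD35  — 3 lookups
#2 VA=0x4C0E039AE (r,kernel):
  [0] read 0x20 idx=19: raw=0x2C007 flags P=1 W=1 U=1 S=0
  [1] read 0x2C idx=7: raw=0x2F007 flags P=1 W=1 U=1 S=0
  [2] read 0x2F idx=3: raw=0x30007 flags P=1 W=1 U=1 S=0
  ✓ 0x309AE  — 3 lookups
#3 VA=0x83C18472 (r,kernel):
  [0] read 0x20 idx=2: raw=0x34007 flags P=1 W=1 U=1 S=0
  [1] read 0x34 idx=30: raw=0x37007 flags P=1 W=1 U=1 S=0
  [2] read 0x37 idx=24: raw=0x3B007 flags P=1 W=1 U=1 S=0
  ✓ 0x3B472  — 3 lookups

Access #3 fault: NONE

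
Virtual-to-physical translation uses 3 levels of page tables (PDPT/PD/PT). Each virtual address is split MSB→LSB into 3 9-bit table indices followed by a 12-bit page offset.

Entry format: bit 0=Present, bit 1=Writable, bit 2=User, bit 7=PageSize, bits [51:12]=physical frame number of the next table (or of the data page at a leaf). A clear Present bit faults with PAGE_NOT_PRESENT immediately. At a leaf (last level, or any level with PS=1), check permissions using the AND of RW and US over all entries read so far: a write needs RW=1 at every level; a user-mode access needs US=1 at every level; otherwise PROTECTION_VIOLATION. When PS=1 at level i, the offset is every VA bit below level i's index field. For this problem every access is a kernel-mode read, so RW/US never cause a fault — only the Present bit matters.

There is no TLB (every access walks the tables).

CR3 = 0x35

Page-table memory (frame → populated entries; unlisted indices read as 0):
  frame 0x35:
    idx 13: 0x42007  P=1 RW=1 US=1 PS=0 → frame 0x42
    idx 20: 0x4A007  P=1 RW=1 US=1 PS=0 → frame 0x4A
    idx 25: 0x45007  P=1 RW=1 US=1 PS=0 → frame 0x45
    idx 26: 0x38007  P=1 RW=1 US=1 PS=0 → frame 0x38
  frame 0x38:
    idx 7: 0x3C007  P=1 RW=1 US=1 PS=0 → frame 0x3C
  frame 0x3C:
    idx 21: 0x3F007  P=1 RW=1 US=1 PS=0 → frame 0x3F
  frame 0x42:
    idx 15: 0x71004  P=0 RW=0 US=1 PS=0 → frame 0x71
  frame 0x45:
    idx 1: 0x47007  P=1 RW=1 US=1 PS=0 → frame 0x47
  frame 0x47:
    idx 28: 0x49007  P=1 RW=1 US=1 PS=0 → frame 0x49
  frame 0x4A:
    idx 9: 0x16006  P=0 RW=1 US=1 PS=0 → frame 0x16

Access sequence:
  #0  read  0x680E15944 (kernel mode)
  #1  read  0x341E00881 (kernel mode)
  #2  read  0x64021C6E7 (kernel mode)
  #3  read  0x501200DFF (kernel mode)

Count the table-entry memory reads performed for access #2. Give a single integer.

Per-access translation:
#0 VA=0x680E15944 (r,kernel):
  [0] read 0x35 idx=26: raw=0x38007 flags P=1 W=1 U=1 S=0
  [1] read 0x38 idx=7: raw=0x3C007 flags P=1 W=1 U=1 S=0
  [2] read 0x3C idx=21: raw=0x3F007 flags P=1 W=1 U=1 S=0
  ✓ 0x3F944  — 3 lookups
#1 VA=0x341E00881 (r,kernel):
  [0] read 0x35 idx=13: raw=0x42007 flags P=1 W=1 U=1 S=0
  [1] read 0x42 idx=15: raw=0x71004 flags P=0 W=0 U=1 S=0
  ✗ PAGE_NOT_PRESENT  [2 reads]
#2 VA=0x64021C6E7 (r,kernel):
  [0] read 0x35 idx=25: raw=0x45007 flags P=1 W=1 U=1 S=0
  [1] read 0x45 idx=1: raw=0x47007 flags P=1 W=1 U=1 S=0
  [2] read 0x47 idx=28: raw=0x49007 flags P=1 W=1 U=1 S=0
  ✓ 0x496E7  — 3 lookups
#3 VA=0x501200DFF (r,kernel):
  [0] read 0x35 idx=20: raw=0x4A007 flags P=1 W=1 U=1 S=0
  [1] read 0x4A idx=9: raw=0x16006 flags P=0 W=1 U=1 S=0
  ✗ PAGE_NOT_PRESENT  [2 reads]

Entries read for #2: 3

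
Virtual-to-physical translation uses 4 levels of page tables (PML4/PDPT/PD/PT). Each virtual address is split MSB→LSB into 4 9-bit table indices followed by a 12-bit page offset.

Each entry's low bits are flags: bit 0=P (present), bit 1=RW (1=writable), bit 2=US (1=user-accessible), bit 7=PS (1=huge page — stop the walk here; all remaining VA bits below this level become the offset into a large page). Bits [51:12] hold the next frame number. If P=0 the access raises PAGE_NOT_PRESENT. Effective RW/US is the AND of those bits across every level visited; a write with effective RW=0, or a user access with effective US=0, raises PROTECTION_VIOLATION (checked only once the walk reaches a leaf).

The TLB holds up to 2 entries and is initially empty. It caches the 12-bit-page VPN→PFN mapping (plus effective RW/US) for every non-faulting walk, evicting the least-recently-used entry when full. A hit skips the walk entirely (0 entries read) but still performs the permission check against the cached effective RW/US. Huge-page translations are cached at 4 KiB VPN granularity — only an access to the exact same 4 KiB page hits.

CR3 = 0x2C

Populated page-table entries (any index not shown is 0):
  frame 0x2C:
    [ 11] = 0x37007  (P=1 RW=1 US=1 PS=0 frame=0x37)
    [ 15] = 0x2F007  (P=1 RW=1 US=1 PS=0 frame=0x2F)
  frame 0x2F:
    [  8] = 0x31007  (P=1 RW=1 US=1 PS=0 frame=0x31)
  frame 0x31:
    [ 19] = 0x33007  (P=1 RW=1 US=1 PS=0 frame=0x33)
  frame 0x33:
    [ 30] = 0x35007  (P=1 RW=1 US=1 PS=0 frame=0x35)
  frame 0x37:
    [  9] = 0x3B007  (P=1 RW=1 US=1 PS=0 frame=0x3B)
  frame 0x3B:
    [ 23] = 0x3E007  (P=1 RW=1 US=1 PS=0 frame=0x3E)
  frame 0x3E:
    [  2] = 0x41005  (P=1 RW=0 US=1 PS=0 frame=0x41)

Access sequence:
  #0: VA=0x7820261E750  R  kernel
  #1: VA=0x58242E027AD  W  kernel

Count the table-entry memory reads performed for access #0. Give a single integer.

Trace:
#0 VA=0x7820261E750 (r,kernel):
  L0: frame=0x2C idx=15 entry=0x2F007 [P=1 RW=1 US=1 PS=0]
  L1: frame=0x2F idx=8 entry=0x31007 [P=1 RW=1 US=1 PS=0]
  L2: frame=0x31 idx=19 entry=0x33007 [P=1 RW=1 US=1 PS=0]
  L3: frame=0x33 idx=30 entry=0x35007 [P=1 RW=1 US=1 PS=0]
  ⇒ phys 0x35750  [4 reads]
#1 VA=0x58242E027AD (w,kernel):
  L0: frame=0x2C idx=11 entry=0x37007 [P=1 RW=1 US=1 PS=0]
  L1: frame=0x37 idx=9 entry=0x3B007 [P=1 RW=1 US=1 PS=0]
  L2: frame=0x3B idx=23 entry=0x3E007 [P=1 RW=1 US=1 PS=0]
  L3: frame=0x3E idx=2 entry=0x41005 [P=1 RW=0 US=1 PS=0]
  ✗ PROTECTION_VIOLATION  [4 reads]

Entries read for #0: 4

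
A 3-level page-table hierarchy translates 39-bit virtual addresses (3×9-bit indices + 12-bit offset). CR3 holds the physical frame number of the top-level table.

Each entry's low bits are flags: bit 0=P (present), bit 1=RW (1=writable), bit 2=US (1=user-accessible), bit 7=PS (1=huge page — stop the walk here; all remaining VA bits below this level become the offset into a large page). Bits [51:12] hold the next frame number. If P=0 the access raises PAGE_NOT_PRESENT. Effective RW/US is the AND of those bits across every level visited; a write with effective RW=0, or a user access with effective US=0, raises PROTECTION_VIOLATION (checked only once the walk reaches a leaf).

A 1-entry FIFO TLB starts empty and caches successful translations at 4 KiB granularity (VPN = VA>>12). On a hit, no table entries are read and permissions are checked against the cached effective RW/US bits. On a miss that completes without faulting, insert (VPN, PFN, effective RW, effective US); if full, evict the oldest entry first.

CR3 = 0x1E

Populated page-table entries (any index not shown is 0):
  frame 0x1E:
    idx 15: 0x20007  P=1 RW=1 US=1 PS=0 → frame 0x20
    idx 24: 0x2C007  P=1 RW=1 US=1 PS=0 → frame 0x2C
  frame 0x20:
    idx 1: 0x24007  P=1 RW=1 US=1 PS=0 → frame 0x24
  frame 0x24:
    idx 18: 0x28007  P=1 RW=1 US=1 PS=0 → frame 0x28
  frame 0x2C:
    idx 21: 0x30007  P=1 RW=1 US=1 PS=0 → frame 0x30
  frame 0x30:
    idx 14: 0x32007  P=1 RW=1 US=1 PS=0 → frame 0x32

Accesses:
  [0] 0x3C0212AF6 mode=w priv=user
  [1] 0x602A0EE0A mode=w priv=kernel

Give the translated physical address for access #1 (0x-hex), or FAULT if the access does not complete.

Trace:
#0 VA=0x3C0212AF6 (w,user):
  lvl0: tbl 0x1E, slot 15 ⇒ 0x20007 (P1/RW1/US1/PS0)
  lvl1: tbl 0x20, slot 1 ⇒ 0x24007 (P1/RW1/US1/PS0)
  lvl2: tbl 0x24, slot 18 ⇒ 0x28007 (P1/RW1/US1/PS0)
  ✓ 0x28AF6  — 3 lookups
#1 VA=0x602A0EE0A (w,kernel):
  lvl0: tbl 0x1E, slot 24 ⇒ 0x2C007 (P1/RW1/US1/PS0)
  lvl1: tbl 0x2C, slot 21 ⇒ 0x30007 (P1/RW1/US1/PS0)
  lvl2: tbl 0x30, slot 14 ⇒ 0x32007 (P1/RW1/US1/PS0)
  ✓ 0x32E0A  — 3 lookups

Access #1 PA: 0x32E0A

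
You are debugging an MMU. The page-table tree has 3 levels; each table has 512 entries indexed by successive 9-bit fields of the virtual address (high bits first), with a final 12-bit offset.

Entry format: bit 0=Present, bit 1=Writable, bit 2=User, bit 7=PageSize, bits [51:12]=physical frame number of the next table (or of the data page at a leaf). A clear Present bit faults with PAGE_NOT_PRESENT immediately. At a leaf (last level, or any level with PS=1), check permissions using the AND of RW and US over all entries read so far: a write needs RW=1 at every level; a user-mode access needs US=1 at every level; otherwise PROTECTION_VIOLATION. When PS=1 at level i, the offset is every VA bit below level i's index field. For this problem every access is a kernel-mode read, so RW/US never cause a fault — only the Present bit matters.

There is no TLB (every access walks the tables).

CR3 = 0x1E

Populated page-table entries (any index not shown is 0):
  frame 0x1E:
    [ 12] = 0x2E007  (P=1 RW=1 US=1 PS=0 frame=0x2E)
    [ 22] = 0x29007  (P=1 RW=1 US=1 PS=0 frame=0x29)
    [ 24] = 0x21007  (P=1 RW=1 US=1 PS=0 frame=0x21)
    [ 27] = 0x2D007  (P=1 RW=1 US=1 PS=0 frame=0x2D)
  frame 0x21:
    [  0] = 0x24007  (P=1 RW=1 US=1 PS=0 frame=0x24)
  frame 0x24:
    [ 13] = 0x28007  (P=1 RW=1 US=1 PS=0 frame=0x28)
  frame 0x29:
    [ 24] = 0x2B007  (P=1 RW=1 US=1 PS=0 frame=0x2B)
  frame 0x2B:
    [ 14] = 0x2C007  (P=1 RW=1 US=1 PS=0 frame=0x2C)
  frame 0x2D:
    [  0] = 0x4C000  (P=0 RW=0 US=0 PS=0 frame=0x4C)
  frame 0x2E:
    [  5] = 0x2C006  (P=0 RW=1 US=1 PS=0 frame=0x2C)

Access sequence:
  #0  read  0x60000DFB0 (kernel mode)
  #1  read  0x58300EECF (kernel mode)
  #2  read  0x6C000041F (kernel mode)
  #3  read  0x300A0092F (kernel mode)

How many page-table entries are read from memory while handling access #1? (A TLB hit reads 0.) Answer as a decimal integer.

Walk each access:
#0 VA=0x60000DFB0 (r,kernel):
  lvl0: tbl 0x1E, slot 24 ⇒ 0x21007 (P1/RW1/US1/PS0)
  lvl1: tbl 0x21, slot 0 ⇒ 0x24007 (P1/RW1/US1/PS0)
  lvl2: tbl 0x24, slot 13 ⇒ 0x28007 (P1/RW1/US1/PS0)
  ✓ 0x28FB0  — 3 lookups
#1 VA=0x58300EECF (r,kernel):
  lvl0: tbl 0x1E, slot 22 ⇒ 0x29007 (P1/RW1/US1/PS0)
  lvl1: tbl 0x29, slot 24 ⇒ 0x2B007 (P1/RW1/US1/PS0)
  lvl2: tbl 0x2B, slot 14 ⇒ 0x2C007 (P1/RW1/US1/PS0)
  ✓ 0x2CECF  — 3 lookups
#2 VA=0x6C000041F (r,kernel):
  lvl0: tbl 0x1E, slot 27 ⇒ 0x2D007 (P1/RW1/US1/PS0)
  lvl1: tbl 0x2D, slot 0 ⇒ 0x4C000 (P0/RW0/US0/PS0)
  ⇒ fault: PAGE_NOT_PRESENT  — 2 lookups
#3 VA=0x300A0092F (r,kernel):
  lvl0: tbl 0x1E, slot 12 ⇒ 0x2E007 (P1/RW1/US1/PS0)
  lvl1: tbl 0x2E, slot 5 ⇒ 0x2C006 (P0/RW1/US1/PS0)
  ⇒ fault: PAGE_NOT_PRESENT  — 2 lookups

Entries read for #1: 3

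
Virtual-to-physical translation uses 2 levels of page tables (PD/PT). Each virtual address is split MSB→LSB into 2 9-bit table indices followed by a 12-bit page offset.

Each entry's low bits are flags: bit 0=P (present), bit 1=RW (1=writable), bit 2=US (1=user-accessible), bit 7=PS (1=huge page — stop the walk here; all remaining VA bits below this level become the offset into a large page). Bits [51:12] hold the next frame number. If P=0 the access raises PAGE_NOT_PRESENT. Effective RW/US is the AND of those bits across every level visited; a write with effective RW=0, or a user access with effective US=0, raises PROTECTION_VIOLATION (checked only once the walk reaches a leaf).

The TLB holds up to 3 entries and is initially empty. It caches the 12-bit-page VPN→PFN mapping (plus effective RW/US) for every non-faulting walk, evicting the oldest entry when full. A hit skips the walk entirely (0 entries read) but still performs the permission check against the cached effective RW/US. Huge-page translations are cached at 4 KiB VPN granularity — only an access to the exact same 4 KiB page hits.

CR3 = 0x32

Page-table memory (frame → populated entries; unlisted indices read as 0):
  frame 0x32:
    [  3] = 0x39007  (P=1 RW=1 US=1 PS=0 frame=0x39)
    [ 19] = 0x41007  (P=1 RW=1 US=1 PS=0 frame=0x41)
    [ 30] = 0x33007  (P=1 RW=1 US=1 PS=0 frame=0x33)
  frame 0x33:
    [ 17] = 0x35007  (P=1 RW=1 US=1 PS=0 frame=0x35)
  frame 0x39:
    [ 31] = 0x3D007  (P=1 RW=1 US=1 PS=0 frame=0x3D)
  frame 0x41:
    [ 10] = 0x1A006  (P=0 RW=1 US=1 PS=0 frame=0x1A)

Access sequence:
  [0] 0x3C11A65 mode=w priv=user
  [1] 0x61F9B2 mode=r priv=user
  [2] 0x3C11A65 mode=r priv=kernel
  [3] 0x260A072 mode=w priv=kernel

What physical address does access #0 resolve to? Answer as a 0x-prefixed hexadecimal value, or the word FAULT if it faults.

Trace:
#0 VA=0x3C11A65 (w,user):
  L0: frame=0x32 idx=30 entry=0x33007 [P=1 RW=1 US=1 PS=0]
  L1: frame=0x33 idx=17 entry=0x35007 [P=1 RW=1 US=1 PS=0]
  ✓ 0x35A65  — 2 lookups
#1 VA=0x61F9B2 (r,user):
  L0: frame=0x32 idx=3 entry=0x39007 [P=1 RW=1 US=1 PS=0]
  L1: frame=0x39 idx=31 entry=0x3D007 [P=1 RW=1 US=1 PS=0]
  ✓ 0x3D9B2  — 2 lookups
#2 VA=0x3C11A65 (r,kernel):
  TLB hit vpn=0x3C11 → PA=0x35A65
#3 VA=0x260A072 (w,kernel):
  L0: frame=0x32 idx=19 entry=0x41007 [P=1 RW=1 US=1 PS=0]
  L1: frame=0x41 idx=10 entry=0x1A006 [P=0 RW=1 US=1 PS=0]
  → PAGE_NOT_PRESENT  (2 entries read)

Access #0 PA: 0x35A65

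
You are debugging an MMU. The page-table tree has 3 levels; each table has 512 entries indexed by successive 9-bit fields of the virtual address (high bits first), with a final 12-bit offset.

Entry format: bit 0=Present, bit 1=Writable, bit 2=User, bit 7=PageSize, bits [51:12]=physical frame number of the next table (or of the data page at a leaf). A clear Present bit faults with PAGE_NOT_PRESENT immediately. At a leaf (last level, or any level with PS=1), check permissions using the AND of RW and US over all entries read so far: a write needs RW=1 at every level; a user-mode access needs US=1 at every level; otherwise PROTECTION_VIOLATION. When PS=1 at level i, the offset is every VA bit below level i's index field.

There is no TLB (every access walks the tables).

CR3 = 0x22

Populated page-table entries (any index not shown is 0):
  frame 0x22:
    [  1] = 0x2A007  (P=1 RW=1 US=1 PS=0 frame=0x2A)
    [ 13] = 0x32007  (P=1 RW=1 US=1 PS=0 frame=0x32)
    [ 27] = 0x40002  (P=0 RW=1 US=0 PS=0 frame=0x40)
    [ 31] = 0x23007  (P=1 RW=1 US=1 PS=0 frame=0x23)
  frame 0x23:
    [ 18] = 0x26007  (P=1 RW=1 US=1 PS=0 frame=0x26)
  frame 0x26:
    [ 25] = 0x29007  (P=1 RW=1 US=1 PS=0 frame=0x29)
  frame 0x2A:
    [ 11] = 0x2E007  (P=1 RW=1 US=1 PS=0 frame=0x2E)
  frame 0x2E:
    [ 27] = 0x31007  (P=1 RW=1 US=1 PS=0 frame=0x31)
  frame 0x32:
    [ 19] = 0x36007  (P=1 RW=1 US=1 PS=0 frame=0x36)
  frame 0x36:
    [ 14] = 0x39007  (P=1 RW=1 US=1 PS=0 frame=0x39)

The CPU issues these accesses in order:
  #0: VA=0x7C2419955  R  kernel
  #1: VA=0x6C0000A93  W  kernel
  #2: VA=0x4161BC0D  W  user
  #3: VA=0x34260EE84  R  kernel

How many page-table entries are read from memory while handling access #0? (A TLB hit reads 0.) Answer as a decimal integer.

Per-access translation:
#0 VA=0x7C2419955 (r,kernel):
  L0 @0x22[31] → 0x23007  P=1,RW=1,US=1,PS=0
  L1 @0x23[18] → 0x26007  P=1,RW=1,US=1,PS=0
  L2 @0x26[25] → 0x29007  P=1,RW=1,US=1,PS=0
  → PA=0x29955  (3 entries read)
#1 VA=0x6C0000A93 (w,kernel):
  L0 @0x22[27] → 0x40002  P=0,RW=1,US=0,PS=0
  → PAGE_NOT_PRESENT  (1 entries read)
#2 VA=0x4161BC0D (w,user):
  L0 @0x22[1] → 0x2A007  P=1,RW=1,US=1,PS=0
  L1 @0x2A[11] → 0x2E007  P=1,RW=1,US=1,PS=0
  L2 @0x2E[27] → 0x31007  P=1,RW=1,US=1,PS=0
  → PA=0x31C0D  (3 entries read)
#3 VA=0x34260EE84 (r,kernel):
  L0 @0x22[13] → 0x32007  P=1,RW=1,US=1,PS=0
  L1 @0x32[19] → 0x36007  P=1,RW=1,US=1,PS=0
  L2 @0x36[14] → 0x39007  P=1,RW=1,US=1,PS=0
  → PA=0x39E84  (3 entries read)

Entries read for #0: 3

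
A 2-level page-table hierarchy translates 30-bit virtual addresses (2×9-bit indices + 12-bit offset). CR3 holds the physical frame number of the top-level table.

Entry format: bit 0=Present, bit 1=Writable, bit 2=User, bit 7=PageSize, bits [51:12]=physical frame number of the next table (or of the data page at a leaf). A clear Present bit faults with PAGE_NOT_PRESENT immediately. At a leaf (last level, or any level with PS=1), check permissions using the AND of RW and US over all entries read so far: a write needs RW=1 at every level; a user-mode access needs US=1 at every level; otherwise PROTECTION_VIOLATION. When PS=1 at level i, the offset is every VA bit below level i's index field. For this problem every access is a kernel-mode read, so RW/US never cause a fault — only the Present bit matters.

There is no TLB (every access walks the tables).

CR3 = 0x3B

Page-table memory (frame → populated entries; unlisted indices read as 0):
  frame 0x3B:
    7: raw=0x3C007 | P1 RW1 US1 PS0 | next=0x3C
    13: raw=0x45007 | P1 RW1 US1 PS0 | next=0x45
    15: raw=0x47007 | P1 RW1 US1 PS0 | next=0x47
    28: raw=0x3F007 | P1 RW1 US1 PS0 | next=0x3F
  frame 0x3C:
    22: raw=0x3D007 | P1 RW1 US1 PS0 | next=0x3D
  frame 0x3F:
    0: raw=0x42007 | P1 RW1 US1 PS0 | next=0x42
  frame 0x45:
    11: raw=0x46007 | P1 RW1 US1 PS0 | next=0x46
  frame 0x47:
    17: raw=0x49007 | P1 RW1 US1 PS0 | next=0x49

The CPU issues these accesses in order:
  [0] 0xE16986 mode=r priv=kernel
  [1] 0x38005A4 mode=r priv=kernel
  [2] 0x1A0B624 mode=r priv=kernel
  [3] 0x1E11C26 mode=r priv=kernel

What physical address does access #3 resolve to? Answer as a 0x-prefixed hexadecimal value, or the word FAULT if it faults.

Walk each access:
#0 VA=0xE16986 (r,kernel):
  L0 @0x3B[7] → 0x3C007  P=1,RW=1,US=1,PS=0
  L1 @0x3C[22] → 0x3D007  P=1,RW=1,US=1,PS=0
  ⇒ phys 0x3D986  [2 reads]
#1 VA=0x38005A4 (r,kernel):
  L0 @0x3B[28] → 0x3F007  P=1,RW=1,US=1,PS=0
  L1 @0x3F[0] → 0x42007  P=1,RW=1,US=1,PS=0
  ⇒ phys 0x425A4  [2 reads]
#2 VA=0x1A0B624 (r,kernel):
  L0 @0x3B[13] → 0x45007  P=1,RW=1,US=1,PS=0
  L1 @0x45[11] → 0x46007  P=1,RW=1,US=1,PS=0
  ⇒ phys 0x46624  [2 reads]
#3 VA=0x1E11C26 (r,kernel):
  L0 @0x3B[15] → 0x47007  P=1,RW=1,US=1,PS=0
  L1 @0x47[17] → 0x49007  P=1,RW=1,US=1,PS=0
  ⇒ phys 0x49C26  [2 reads]

Access #3 PA: 0x49C26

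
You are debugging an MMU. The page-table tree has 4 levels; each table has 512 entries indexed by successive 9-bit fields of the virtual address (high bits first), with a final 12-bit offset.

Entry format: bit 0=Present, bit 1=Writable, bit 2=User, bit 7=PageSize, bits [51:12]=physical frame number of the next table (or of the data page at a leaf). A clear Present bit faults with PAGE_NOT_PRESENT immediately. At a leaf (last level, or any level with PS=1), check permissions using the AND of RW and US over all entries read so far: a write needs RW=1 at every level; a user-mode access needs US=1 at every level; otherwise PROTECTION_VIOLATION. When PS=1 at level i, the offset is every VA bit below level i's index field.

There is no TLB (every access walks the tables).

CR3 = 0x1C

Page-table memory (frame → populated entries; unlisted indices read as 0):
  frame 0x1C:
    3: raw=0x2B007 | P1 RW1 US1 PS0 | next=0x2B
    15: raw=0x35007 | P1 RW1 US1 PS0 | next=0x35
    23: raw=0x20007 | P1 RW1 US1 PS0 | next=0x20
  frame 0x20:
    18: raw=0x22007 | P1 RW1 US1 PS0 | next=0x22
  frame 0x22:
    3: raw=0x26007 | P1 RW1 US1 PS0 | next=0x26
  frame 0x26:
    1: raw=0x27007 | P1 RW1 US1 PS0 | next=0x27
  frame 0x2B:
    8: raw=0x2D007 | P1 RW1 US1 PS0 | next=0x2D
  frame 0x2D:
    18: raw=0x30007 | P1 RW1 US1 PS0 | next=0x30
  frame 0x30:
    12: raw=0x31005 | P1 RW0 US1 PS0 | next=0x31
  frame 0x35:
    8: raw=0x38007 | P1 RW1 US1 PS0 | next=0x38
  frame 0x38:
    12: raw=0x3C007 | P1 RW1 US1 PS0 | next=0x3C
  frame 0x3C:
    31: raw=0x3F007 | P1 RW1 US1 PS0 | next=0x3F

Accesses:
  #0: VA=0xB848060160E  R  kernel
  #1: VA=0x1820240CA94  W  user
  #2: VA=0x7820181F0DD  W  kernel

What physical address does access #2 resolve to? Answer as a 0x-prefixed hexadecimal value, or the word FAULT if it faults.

Trace:
#0 VA=0xB848060160E (r,kernel):
  [0] read 0x1C idx=23: raw=0x20007 flags P=1 W=1 U=1 S=0
  [1] read 0x20 idx=18: raw=0x22007 flags P=1 W=1 U=1 S=0
  [2] read 0x22 idx=3: raw=0x26007 flags P=1 W=1 U=1 S=0
  [3] read 0x26 idx=1: raw=0x27007 flags P=1 W=1 U=1 S=0
  → PA=0x2760E  (4 entries read)
#1 VA=0x1820240CA94 (w,user):
  [0] read 0x1C idx=3: raw=0x2B007 flags P=1 W=1 U=1 S=0
  [1] read 0x2B idx=8: raw=0x2D007 flags P=1 W=1 U=1 S=0
  [2] read 0x2D idx=18: raw=0x30007 flags P=1 W=1 U=1 S=0
  [3] read 0x30 idx=12: raw=0x31005 flags P=1 W=0 U=1 S=0
  ⇒ fault: PROTECTION_VIOLATION  — 4 lookups
#2 VA=0x7820181F0DD (w,kernel):
  [0] read 0x1C idx=15: raw=0x35007 flags P=1 W=1 U=1 S=0
  [1] read 0x35 idx=8: raw=0x38007 flags P=1 W=1 U=1 S=0
  [2] read 0x38 idx=12: raw=0x3C007 flags P=1 W=1 U=1 S=0
  [3] read 0x3C idx=31: raw=0x3F007 flags P=1 W=1 U=1 S=0
  → PA=0x3F0DD  (4 entries read)

Access #2 PA: 0x3F0DD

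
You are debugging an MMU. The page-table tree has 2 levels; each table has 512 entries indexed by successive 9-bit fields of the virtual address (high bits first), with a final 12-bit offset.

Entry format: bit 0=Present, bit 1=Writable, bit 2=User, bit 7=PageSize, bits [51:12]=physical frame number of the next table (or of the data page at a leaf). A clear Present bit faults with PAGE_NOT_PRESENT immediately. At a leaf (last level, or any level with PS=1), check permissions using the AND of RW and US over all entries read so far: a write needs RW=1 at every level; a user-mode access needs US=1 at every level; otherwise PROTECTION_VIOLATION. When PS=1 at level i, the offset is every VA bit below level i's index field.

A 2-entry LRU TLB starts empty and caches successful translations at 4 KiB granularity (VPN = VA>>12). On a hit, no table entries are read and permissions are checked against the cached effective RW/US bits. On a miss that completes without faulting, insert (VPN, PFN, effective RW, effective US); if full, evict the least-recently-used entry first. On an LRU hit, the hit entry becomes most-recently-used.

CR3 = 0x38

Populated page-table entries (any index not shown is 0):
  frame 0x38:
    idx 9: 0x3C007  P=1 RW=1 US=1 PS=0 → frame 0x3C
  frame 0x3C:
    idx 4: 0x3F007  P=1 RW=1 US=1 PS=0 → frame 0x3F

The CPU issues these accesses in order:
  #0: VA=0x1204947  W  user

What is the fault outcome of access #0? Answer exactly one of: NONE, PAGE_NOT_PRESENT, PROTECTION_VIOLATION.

Walk each access:
#0 VA=0x1204947 (w,user):
  L0 @0x38[9] → 0x3C007  P=1,RW=1,US=1,PS=0
  L1 @0x3C[4] → 0x3F007  P=1,RW=1,US=1,PS=0
  → PA=0x3F947  (2 entries read)

Access #0 fault: NONE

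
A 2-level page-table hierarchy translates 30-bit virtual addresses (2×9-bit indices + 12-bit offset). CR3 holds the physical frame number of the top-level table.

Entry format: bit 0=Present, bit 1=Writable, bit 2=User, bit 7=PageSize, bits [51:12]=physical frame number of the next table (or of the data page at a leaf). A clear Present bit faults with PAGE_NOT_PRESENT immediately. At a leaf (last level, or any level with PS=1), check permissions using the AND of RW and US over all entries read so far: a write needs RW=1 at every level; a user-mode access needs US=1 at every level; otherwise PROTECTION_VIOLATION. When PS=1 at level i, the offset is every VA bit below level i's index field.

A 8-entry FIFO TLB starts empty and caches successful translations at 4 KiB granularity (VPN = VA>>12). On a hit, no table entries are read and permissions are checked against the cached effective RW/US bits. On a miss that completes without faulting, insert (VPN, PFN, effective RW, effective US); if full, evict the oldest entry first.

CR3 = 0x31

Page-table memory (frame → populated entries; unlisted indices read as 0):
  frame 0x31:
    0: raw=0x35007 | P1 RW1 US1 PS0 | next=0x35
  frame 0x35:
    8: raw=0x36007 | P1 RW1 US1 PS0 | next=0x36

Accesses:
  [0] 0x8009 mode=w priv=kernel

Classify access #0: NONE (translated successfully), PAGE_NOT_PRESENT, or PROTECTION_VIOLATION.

Per-access translation:
#0 VA=0x8009 (w,kernel):
  lvl0: tbl 0x31, slot 0 ⇒ 0x35007 (P1/RW1/US1/PS0)
  lvl1: tbl 0x35, slot 8 ⇒ 0x36007 (P1/RW1/US1/PS0)
  → PA=0x36009  (2 entries read)

Access #0 fault: NONE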